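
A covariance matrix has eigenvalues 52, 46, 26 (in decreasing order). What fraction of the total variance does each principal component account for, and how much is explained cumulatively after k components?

Step 1 — total variance = trace(Sigma) = Σ λ_i = 52 + 46 + 26 = 124.

Step 2 — fraction explained by component i = λ_i / Σ λ:
  PC1: 52/124 = 0.4194
  PC2: 46/124 = 0.371
  PC3: 26/124 = 0.2097

Step 3 — cumulative fraction after k components = (λ_1 + ... + λ_k) / Σ λ:
  k = 1: 52/124 = 0.4194
  k = 2: (52 + 46)/124 = 98/124 = 0.7903
  k = 3: (52 + 46 + 26)/124 = 124/124 = 1

Summary (fraction, with percent):

explained: PC1 0.4194 (41.94%), PC2 0.371 (37.1%), PC3 0.2097 (20.97%);  cumulative: 0.4194, 0.7903, 1


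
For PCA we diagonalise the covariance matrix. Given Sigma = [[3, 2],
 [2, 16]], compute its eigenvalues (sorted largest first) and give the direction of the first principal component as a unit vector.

Step 1 — characteristic polynomial of 2×2 Sigma:
  det(Sigma - λI) = λ² - trace · λ + det = 0.
  trace = 3 + 16 = 19, det = 3·16 - (2)² = 44.
Step 2 — discriminant:
  Δ = trace² - 4·det = 361 - 176 = 185.
Step 3 — eigenvalues:
  λ = (trace ± √Δ)/2 = (19 ± 13.6015)/2,
  λ_1 = 16.3007,  λ_2 = 2.6993.

Step 4 — unit eigenvector for λ_1: solve (Sigma - λ_1 I)v = 0. First row:
  (3 - 16.3007)·v_x + (2)·v_y = 0, i.e. (-13.3007)·v_x + (2)·v_y = 0,
  so v ∝ (b, λ_1 - a) = (2, 13.3007) = u.
  ||u|| = √((2)² + (13.3007)²) = √(180.9096) ≈ 13.4503,
  v_1 = u/||u|| ≈ (0.1487, 0.9889) (||v_1|| = 1).

λ_1 = 16.3007,  λ_2 = 2.6993;  v_1 ≈ (0.1487, 0.9889)


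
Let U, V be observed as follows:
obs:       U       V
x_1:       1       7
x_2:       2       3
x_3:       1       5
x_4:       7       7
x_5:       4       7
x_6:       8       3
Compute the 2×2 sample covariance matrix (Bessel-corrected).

Step 1 — column means:
  mean(U) = (1 + 2 + 1 + 7 + 4 + 8) / 6 = 23/6 = 3.8333
  mean(V) = (7 + 3 + 5 + 7 + 7 + 3) / 6 = 32/6 = 5.3333

Step 2 — sample covariance S[i,j] = (1/(n-1)) · Σ_k (x_{k,i} - mean_i) · (x_{k,j} - mean_j), with n-1 = 5.
  S[U,U] = ((-2.8333)·(-2.8333) + (-1.8333)·(-1.8333) + (-2.8333)·(-2.8333) + (3.1667)·(3.1667) + (0.1667)·(0.1667) + (4.1667)·(4.1667)) / 5 = 46.8333/5 = 9.3667
  S[U,V] = ((-2.8333)·(1.6667) + (-1.8333)·(-2.3333) + (-2.8333)·(-0.3333) + (3.1667)·(1.6667) + (0.1667)·(1.6667) + (4.1667)·(-2.3333)) / 5 = -3.6667/5 = -0.7333
  S[V,V] = ((1.6667)·(1.6667) + (-2.3333)·(-2.3333) + (-0.3333)·(-0.3333) + (1.6667)·(1.6667) + (1.6667)·(1.6667) + (-2.3333)·(-2.3333)) / 5 = 19.3333/5 = 3.8667

S is symmetric (S[j,i] = S[i,j]). Assembling:

S = [[9.3667, -0.7333],
 [-0.7333, 3.8667]]


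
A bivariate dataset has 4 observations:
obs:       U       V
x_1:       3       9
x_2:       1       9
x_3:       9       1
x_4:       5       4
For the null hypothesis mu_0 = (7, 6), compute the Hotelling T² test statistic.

Step 1 — sample mean vector:
  mean(U) = (3 + 1 + 9 + 5) / 4 = 18/4 = 4.5
  mean(V) = (9 + 9 + 1 + 4) / 4 = 23/4 = 5.75
  x̄ = (4.5, 5.75),  deviation x̄ - mu_0 = (4.5, 5.75) - (7, 6) = (-2.5, -0.25).

Step 2 — sample covariance matrix, S[i,j] = (1/(n-1)) · Σ_k (x_{k,i} - mean_i) · (x_{k,j} - mean_j), divisor n-1 = 3:
  S[U,U] = ((-1.5)·(-1.5) + (-3.5)·(-3.5) + (4.5)·(4.5) + (0.5)·(0.5)) / 3 = 35/3 = 11.6667
  S[U,V] = ((-1.5)·(3.25) + (-3.5)·(3.25) + (4.5)·(-4.75) + (0.5)·(-1.75)) / 3 = -38.5/3 = -12.8333
  S[V,V] = ((3.25)·(3.25) + (3.25)·(3.25) + (-4.75)·(-4.75) + (-1.75)·(-1.75)) / 3 = 46.75/3 = 15.5833
  S = [[11.6667, -12.8333],
 [-12.8333, 15.5833]].

Step 3 — invert S. det(S) = 11.6667·15.5833 - (-12.8333)² = 17.1111.
  S^{-1} = (1/det) · [[d, -b], [-b, a]] = [[0.9107, 0.75],
 [0.75, 0.6818]].

Step 4 — quadratic form (x̄ - mu_0)^T · S^{-1} · (x̄ - mu_0):
  S^{-1} · (x̄ - mu_0) = (-2.4643, -2.0455),
  (x̄ - mu_0)^T · [...] = (-2.5)·(-2.4643) + (-0.25)·(-2.0455) = 6.6721.

Step 5 — scale by n: T² = 4 · 6.6721 = 26.6883.

T² ≈ 26.6883


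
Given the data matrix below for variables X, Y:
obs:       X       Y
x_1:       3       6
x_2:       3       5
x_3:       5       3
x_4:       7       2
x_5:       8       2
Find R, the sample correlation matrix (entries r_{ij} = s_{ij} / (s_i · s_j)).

Step 1 — column means:
  mean(X) = (3 + 3 + 5 + 7 + 8) / 5 = 26/5 = 5.2
  mean(Y) = (6 + 5 + 3 + 2 + 2) / 5 = 18/5 = 3.6

Step 2 — sample variances and covariances s[i,j] = (1/(n-1)) · Σ_k (x_{k,i} - mean_i) · (x_{k,j} - mean_j), with n-1 = 4:
  s[X,X] = ((-2.2)·(-2.2) + (-2.2)·(-2.2) + (-0.2)·(-0.2) + (1.8)·(1.8) + (2.8)·(2.8)) / 4 = 20.8/4 = 5.2
  s[X,Y] = ((-2.2)·(2.4) + (-2.2)·(1.4) + (-0.2)·(-0.6) + (1.8)·(-1.6) + (2.8)·(-1.6)) / 4 = -15.6/4 = -3.9
  s[Y,Y] = ((2.4)·(2.4) + (1.4)·(1.4) + (-0.6)·(-0.6) + (-1.6)·(-1.6) + (-1.6)·(-1.6)) / 4 = 13.2/4 = 3.3
  Sample standard deviations s_i = √(s[i,i]):
  s(X) = √(5.2) = 2.2804
  s(Y) = √(3.3) = 1.8166

Step 3 — r_{ij} = s_{ij} / (s_i · s_j):
  r[X,X] = 1 (diagonal).
  r[X,Y] = -3.9 / (2.2804 · 1.8166) = -3.9 / 4.1425 = -0.9415
  r[Y,Y] = 1 (diagonal).

R is symmetric with unit diagonal. Assembling:

R = [[1, -0.9415],
 [-0.9415, 1]]


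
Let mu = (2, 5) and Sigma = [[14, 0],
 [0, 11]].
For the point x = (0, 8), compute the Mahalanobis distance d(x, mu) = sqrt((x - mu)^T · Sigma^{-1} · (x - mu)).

Step 1 — centre the observation: (x - mu) = (-2, 3).

Step 2 — invert Sigma. det(Sigma) = 14·11 - (0)² = 154.
  Sigma^{-1} = (1/det) · [[d, -b], [-b, a]] = [[0.0714, 0],
 [0, 0.0909]].

Step 3 — form the quadratic (x - mu)^T · Sigma^{-1} · (x - mu):
  Sigma^{-1} · (x - mu) = (-0.1429, 0.2727).
  (x - mu)^T · [Sigma^{-1} · (x - mu)] = (-2)·(-0.1429) + (3)·(0.2727) = 1.1039.

Step 4 — take square root: d = √(1.1039) ≈ 1.0507.

d(x, mu) = √(1.1039) ≈ 1.0507


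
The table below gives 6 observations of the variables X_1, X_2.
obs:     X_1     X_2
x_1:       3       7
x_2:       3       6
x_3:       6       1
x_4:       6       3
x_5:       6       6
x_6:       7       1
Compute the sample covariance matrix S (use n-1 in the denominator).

Step 1 — column means:
  mean(X_1) = (3 + 3 + 6 + 6 + 6 + 7) / 6 = 31/6 = 5.1667
  mean(X_2) = (7 + 6 + 1 + 3 + 6 + 1) / 6 = 24/6 = 4

Step 2 — sample covariance S[i,j] = (1/(n-1)) · Σ_k (x_{k,i} - mean_i) · (x_{k,j} - mean_j), with n-1 = 5.
  S[X_1,X_1] = ((-2.1667)·(-2.1667) + (-2.1667)·(-2.1667) + (0.8333)·(0.8333) + (0.8333)·(0.8333) + (0.8333)·(0.8333) + (1.8333)·(1.8333)) / 5 = 14.8333/5 = 2.9667
  S[X_1,X_2] = ((-2.1667)·(3) + (-2.1667)·(2) + (0.8333)·(-3) + (0.8333)·(-1) + (0.8333)·(2) + (1.8333)·(-3)) / 5 = -18/5 = -3.6
  S[X_2,X_2] = ((3)·(3) + (2)·(2) + (-3)·(-3) + (-1)·(-1) + (2)·(2) + (-3)·(-3)) / 5 = 36/5 = 7.2

S is symmetric (S[j,i] = S[i,j]). Assembling:

S = [[2.9667, -3.6],
 [-3.6, 7.2]]


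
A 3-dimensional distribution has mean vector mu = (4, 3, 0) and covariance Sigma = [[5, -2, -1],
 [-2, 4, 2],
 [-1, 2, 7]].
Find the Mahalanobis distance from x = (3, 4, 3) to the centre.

Step 1 — centre the observation: (x - mu) = (-1, 1, 3).

Step 2 — invert Sigma (cofactor / det for 3×3, or solve directly):
  Sigma^{-1} = [[0.25, 0.125, 0],
 [0.125, 0.3542, -0.0833],
 [0, -0.0833, 0.1667]].

Step 3 — form the quadratic (x - mu)^T · Sigma^{-1} · (x - mu):
  Sigma^{-1} · (x - mu) = (-0.125, -0.0208, 0.4167).
  (x - mu)^T · [Sigma^{-1} · (x - mu)] = (-1)·(-0.125) + (1)·(-0.0208) + (3)·(0.4167) = 1.3542.

Step 4 — take square root: d = √(1.3542) ≈ 1.1637.

d(x, mu) = √(1.3542) ≈ 1.1637


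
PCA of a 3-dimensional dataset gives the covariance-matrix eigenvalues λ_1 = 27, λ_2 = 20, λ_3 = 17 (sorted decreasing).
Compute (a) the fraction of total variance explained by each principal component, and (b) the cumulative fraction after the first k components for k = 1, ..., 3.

Step 1 — total variance = trace(Sigma) = Σ λ_i = 27 + 20 + 17 = 64.

Step 2 — fraction explained by component i = λ_i / Σ λ:
  PC1: 27/64 = 0.4219
  PC2: 20/64 = 0.3125
  PC3: 17/64 = 0.2656

Step 3 — cumulative fraction after k components = (λ_1 + ... + λ_k) / Σ λ:
  k = 1: 27/64 = 0.4219
  k = 2: (27 + 20)/64 = 47/64 = 0.7344
  k = 3: (27 + 20 + 17)/64 = 64/64 = 1

Summary (fraction, with percent):

explained: PC1 0.4219 (42.19%), PC2 0.3125 (31.25%), PC3 0.2656 (26.56%);  cumulative: 0.4219, 0.7344, 1


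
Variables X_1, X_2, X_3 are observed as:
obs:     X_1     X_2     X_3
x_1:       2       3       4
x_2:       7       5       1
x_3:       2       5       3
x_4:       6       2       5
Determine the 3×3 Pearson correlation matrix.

Step 1 — column means:
  mean(X_1) = (2 + 7 + 2 + 6) / 4 = 17/4 = 4.25
  mean(X_2) = (3 + 5 + 5 + 2) / 4 = 15/4 = 3.75
  mean(X_3) = (4 + 1 + 3 + 5) / 4 = 13/4 = 3.25

Step 2 — sample variances and covariances s[i,j] = (1/(n-1)) · Σ_k (x_{k,i} - mean_i) · (x_{k,j} - mean_j), with n-1 = 3:
  s[X_1,X_1] = ((-2.25)·(-2.25) + (2.75)·(2.75) + (-2.25)·(-2.25) + (1.75)·(1.75)) / 3 = 20.75/3 = 6.9167
  s[X_1,X_2] = ((-2.25)·(-0.75) + (2.75)·(1.25) + (-2.25)·(1.25) + (1.75)·(-1.75)) / 3 = -0.75/3 = -0.25
  s[X_1,X_3] = ((-2.25)·(0.75) + (2.75)·(-2.25) + (-2.25)·(-0.25) + (1.75)·(1.75)) / 3 = -4.25/3 = -1.4167
  s[X_2,X_2] = ((-0.75)·(-0.75) + (1.25)·(1.25) + (1.25)·(1.25) + (-1.75)·(-1.75)) / 3 = 6.75/3 = 2.25
  s[X_2,X_3] = ((-0.75)·(0.75) + (1.25)·(-2.25) + (1.25)·(-0.25) + (-1.75)·(1.75)) / 3 = -6.75/3 = -2.25
  s[X_3,X_3] = ((0.75)·(0.75) + (-2.25)·(-2.25) + (-0.25)·(-0.25) + (1.75)·(1.75)) / 3 = 8.75/3 = 2.9167
  Sample standard deviations s_i = √(s[i,i]):
  s(X_1) = √(6.9167) = 2.63
  s(X_2) = √(2.25) = 1.5
  s(X_3) = √(2.9167) = 1.7078

Step 3 — r_{ij} = s_{ij} / (s_i · s_j):
  r[X_1,X_1] = 1 (diagonal).
  r[X_1,X_2] = -0.25 / (2.63 · 1.5) = -0.25 / 3.9449 = -0.0634
  r[X_1,X_3] = -1.4167 / (2.63 · 1.7078) = -1.4167 / 4.4915 = -0.3154
  r[X_2,X_2] = 1 (diagonal).
  r[X_2,X_3] = -2.25 / (1.5 · 1.7078) = -2.25 / 2.5617 = -0.8783
  r[X_3,X_3] = 1 (diagonal).

R is symmetric with unit diagonal. Assembling:

R = [[1, -0.0634, -0.3154],
 [-0.0634, 1, -0.8783],
 [-0.3154, -0.8783, 1]]


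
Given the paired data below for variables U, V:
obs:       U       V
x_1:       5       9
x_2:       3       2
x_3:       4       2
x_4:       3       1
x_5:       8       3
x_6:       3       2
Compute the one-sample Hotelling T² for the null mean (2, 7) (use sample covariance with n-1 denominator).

Step 1 — sample mean vector:
  mean(U) = (5 + 3 + 4 + 3 + 8 + 3) / 6 = 26/6 = 4.3333
  mean(V) = (9 + 2 + 2 + 1 + 3 + 2) / 6 = 19/6 = 3.1667
  x̄ = (4.3333, 3.1667),  deviation x̄ - mu_0 = (4.3333, 3.1667) - (2, 7) = (2.3333, -3.8333).

Step 2 — sample covariance matrix, S[i,j] = (1/(n-1)) · Σ_k (x_{k,i} - mean_i) · (x_{k,j} - mean_j), divisor n-1 = 5:
  S[U,U] = ((0.6667)·(0.6667) + (-1.3333)·(-1.3333) + (-0.3333)·(-0.3333) + (-1.3333)·(-1.3333) + (3.6667)·(3.6667) + (-1.3333)·(-1.3333)) / 5 = 19.3333/5 = 3.8667
  S[U,V] = ((0.6667)·(5.8333) + (-1.3333)·(-1.1667) + (-0.3333)·(-1.1667) + (-1.3333)·(-2.1667) + (3.6667)·(-0.1667) + (-1.3333)·(-1.1667)) / 5 = 9.6667/5 = 1.9333
  S[V,V] = ((5.8333)·(5.8333) + (-1.1667)·(-1.1667) + (-1.1667)·(-1.1667) + (-2.1667)·(-2.1667) + (-0.1667)·(-0.1667) + (-1.1667)·(-1.1667)) / 5 = 42.8333/5 = 8.5667
  S = [[3.8667, 1.9333],
 [1.9333, 8.5667]].

Step 3 — invert S. det(S) = 3.8667·8.5667 - (1.9333)² = 29.3867.
  S^{-1} = (1/det) · [[d, -b], [-b, a]] = [[0.2915, -0.0658],
 [-0.0658, 0.1316]].

Step 4 — quadratic form (x̄ - mu_0)^T · S^{-1} · (x̄ - mu_0):
  S^{-1} · (x̄ - mu_0) = (0.9324, -0.6579),
  (x̄ - mu_0)^T · [...] = (2.3333)·(0.9324) + (-3.8333)·(-0.6579) = 4.6975.

Step 5 — scale by n: T² = 6 · 4.6975 = 28.1851.

T² ≈ 28.1851


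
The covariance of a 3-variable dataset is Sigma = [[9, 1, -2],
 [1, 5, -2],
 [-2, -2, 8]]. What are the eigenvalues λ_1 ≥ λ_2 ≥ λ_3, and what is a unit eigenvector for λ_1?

Step 1 — characteristic polynomial p(λ) = det(λI - Sigma) = λ³ - tr·λ² + c_1·λ - det, where tr = trace, c_1 = sum of the principal 2×2 minors, det = det(Sigma):
  tr = 9 + 5 + 8 = 22,
  c_1 = (9·5 - (1)²) + (9·8 - (-2)²) + (5·8 - (-2)²) = 44 + 68 + 36 = 148,
  det = 9·(5·8 - (-2)²) - (1)·((1)·8 - (-2)·(-2)) + (-2)·((1)·(-2) - 5·(-2)) = 9·(36) - (1)·(4) + (-2)·(8) = 304.
  So p(λ) = λ³ - 22λ² + 148λ - 304.
Step 2 — look for an integer root (rational root theorem: any rational root is an integer divisor of 304). Testing λ = 4:
  p(4) = 64 - 352 + 592 - 304 = 0  ✓
  Dividing out (λ - 4): p(λ) = (λ - 4)(λ² - 18λ + 76).
Step 3 — remaining eigenvalues from the quadratic λ² - 18λ + 76 = 0:
  Δ = 18² - 4·76 = 324 - 304 = 20,  λ = (18 ± √20)/2 = (18 ± 4.4721)/2 ≈ 11.2361 or 6.7639.
  Sorted: λ_1 = 11.2361,  λ_2 = 6.7639,  λ_3 = 4  (check: sum = 22 = tr ✓).

Step 4 — unit eigenvector for λ_1 ≈ 11.2361: v spans the null space of (Sigma - λ_1 I), whose rows are
  r_1 = (-2.2361, 1, -2),  r_2 = (1, -6.2361, -2),  r_3 = (-2, -2, -3.2361).
  v is orthogonal to every row, so take v ∝ r_1 × r_2 = ((1)·(-2) - (-2)·(-6.2361), (-2)·(1) - (-2.2361)·(-2), (-2.2361)·(-6.2361) - (1)·(1)) ≈ (-14.4721, -6.4721, 12.9443).
  Rescale (multiply by -1 so the first nonzero entry is positive): u = (14.4721, 6.4721, -12.9443).
  ||u|| = √((14.4721)² + (6.4721)² + (-12.9443)²) = √(418.8854) ≈ 20.4667,  v_1 = u/||u|| ≈ (0.7071, 0.3162, -0.6325) (||v_1|| = 1).

λ_1 = 11.2361,  λ_2 = 6.7639,  λ_3 = 4;  v_1 ≈ (0.7071, 0.3162, -0.6325)


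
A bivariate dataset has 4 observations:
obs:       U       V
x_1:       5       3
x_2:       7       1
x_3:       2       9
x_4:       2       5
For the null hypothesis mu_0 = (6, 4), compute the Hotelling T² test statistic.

Step 1 — sample mean vector:
  mean(U) = (5 + 7 + 2 + 2) / 4 = 16/4 = 4
  mean(V) = (3 + 1 + 9 + 5) / 4 = 18/4 = 4.5
  x̄ = (4, 4.5),  deviation x̄ - mu_0 = (4, 4.5) - (6, 4) = (-2, 0.5).

Step 2 — sample covariance matrix, S[i,j] = (1/(n-1)) · Σ_k (x_{k,i} - mean_i) · (x_{k,j} - mean_j), divisor n-1 = 3:
  S[U,U] = ((1)·(1) + (3)·(3) + (-2)·(-2) + (-2)·(-2)) / 3 = 18/3 = 6
  S[U,V] = ((1)·(-1.5) + (3)·(-3.5) + (-2)·(4.5) + (-2)·(0.5)) / 3 = -22/3 = -7.3333
  S[V,V] = ((-1.5)·(-1.5) + (-3.5)·(-3.5) + (4.5)·(4.5) + (0.5)·(0.5)) / 3 = 35/3 = 11.6667
  S = [[6, -7.3333],
 [-7.3333, 11.6667]].

Step 3 — invert S. det(S) = 6·11.6667 - (-7.3333)² = 16.2222.
  S^{-1} = (1/det) · [[d, -b], [-b, a]] = [[0.7192, 0.4521],
 [0.4521, 0.3699]].

Step 4 — quadratic form (x̄ - mu_0)^T · S^{-1} · (x̄ - mu_0):
  S^{-1} · (x̄ - mu_0) = (-1.2123, -0.7192),
  (x̄ - mu_0)^T · [...] = (-2)·(-1.2123) + (0.5)·(-0.7192) = 2.0651.

Step 5 — scale by n: T² = 4 · 2.0651 = 8.2603.

T² ≈ 8.2603


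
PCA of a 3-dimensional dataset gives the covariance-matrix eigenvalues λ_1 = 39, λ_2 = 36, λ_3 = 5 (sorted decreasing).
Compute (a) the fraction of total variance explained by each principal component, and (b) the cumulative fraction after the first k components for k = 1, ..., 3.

Step 1 — total variance = trace(Sigma) = Σ λ_i = 39 + 36 + 5 = 80.

Step 2 — fraction explained by component i = λ_i / Σ λ:
  PC1: 39/80 = 0.4875
  PC2: 36/80 = 0.45
  PC3: 5/80 = 0.0625

Step 3 — cumulative fraction after k components = (λ_1 + ... + λ_k) / Σ λ:
  k = 1: 39/80 = 0.4875
  k = 2: (39 + 36)/80 = 75/80 = 0.9375
  k = 3: (39 + 36 + 5)/80 = 80/80 = 1

Summary (fraction, with percent):

explained: PC1 0.4875 (48.75%), PC2 0.45 (45%), PC3 0.0625 (6.25%);  cumulative: 0.4875, 0.9375, 1


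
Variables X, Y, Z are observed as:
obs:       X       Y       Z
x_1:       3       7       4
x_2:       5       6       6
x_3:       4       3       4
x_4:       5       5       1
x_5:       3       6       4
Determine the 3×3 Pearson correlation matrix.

Step 1 — column means:
  mean(X) = (3 + 5 + 4 + 5 + 3) / 5 = 20/5 = 4
  mean(Y) = (7 + 6 + 3 + 5 + 6) / 5 = 27/5 = 5.4
  mean(Z) = (4 + 6 + 4 + 1 + 4) / 5 = 19/5 = 3.8

Step 2 — sample variances and covariances s[i,j] = (1/(n-1)) · Σ_k (x_{k,i} - mean_i) · (x_{k,j} - mean_j), with n-1 = 4:
  s[X,X] = ((-1)·(-1) + (1)·(1) + (0)·(0) + (1)·(1) + (-1)·(-1)) / 4 = 4/4 = 1
  s[X,Y] = ((-1)·(1.6) + (1)·(0.6) + (0)·(-2.4) + (1)·(-0.4) + (-1)·(0.6)) / 4 = -2/4 = -0.5
  s[X,Z] = ((-1)·(0.2) + (1)·(2.2) + (0)·(0.2) + (1)·(-2.8) + (-1)·(0.2)) / 4 = -1/4 = -0.25
  s[Y,Y] = ((1.6)·(1.6) + (0.6)·(0.6) + (-2.4)·(-2.4) + (-0.4)·(-0.4) + (0.6)·(0.6)) / 4 = 9.2/4 = 2.3
  s[Y,Z] = ((1.6)·(0.2) + (0.6)·(2.2) + (-2.4)·(0.2) + (-0.4)·(-2.8) + (0.6)·(0.2)) / 4 = 2.4/4 = 0.6
  s[Z,Z] = ((0.2)·(0.2) + (2.2)·(2.2) + (0.2)·(0.2) + (-2.8)·(-2.8) + (0.2)·(0.2)) / 4 = 12.8/4 = 3.2
  Sample standard deviations s_i = √(s[i,i]):
  s(X) = √(1) = 1
  s(Y) = √(2.3) = 1.5166
  s(Z) = √(3.2) = 1.7889

Step 3 — r_{ij} = s_{ij} / (s_i · s_j):
  r[X,X] = 1 (diagonal).
  r[X,Y] = -0.5 / (1 · 1.5166) = -0.5 / 1.5166 = -0.3297
  r[X,Z] = -0.25 / (1 · 1.7889) = -0.25 / 1.7889 = -0.1398
  r[Y,Y] = 1 (diagonal).
  r[Y,Z] = 0.6 / (1.5166 · 1.7889) = 0.6 / 2.7129 = 0.2212
  r[Z,Z] = 1 (diagonal).

R is symmetric with unit diagonal. Assembling:

R = [[1, -0.3297, -0.1398],
 [-0.3297, 1, 0.2212],
 [-0.1398, 0.2212, 1]]


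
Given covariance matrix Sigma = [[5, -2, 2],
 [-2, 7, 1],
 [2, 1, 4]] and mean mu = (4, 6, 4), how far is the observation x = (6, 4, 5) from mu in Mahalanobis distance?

Step 1 — centre the observation: (x - mu) = (2, -2, 1).

Step 2 — invert Sigma (cofactor / det for 3×3, or solve directly):
  Sigma^{-1} = [[0.3253, 0.1205, -0.1928],
 [0.1205, 0.1928, -0.1084],
 [-0.1928, -0.1084, 0.3735]].

Step 3 — form the quadratic (x - mu)^T · Sigma^{-1} · (x - mu):
  Sigma^{-1} · (x - mu) = (0.2169, -0.253, 0.2048).
  (x - mu)^T · [Sigma^{-1} · (x - mu)] = (2)·(0.2169) + (-2)·(-0.253) + (1)·(0.2048) = 1.1446.

Step 4 — take square root: d = √(1.1446) ≈ 1.0698.

d(x, mu) = √(1.1446) ≈ 1.0698


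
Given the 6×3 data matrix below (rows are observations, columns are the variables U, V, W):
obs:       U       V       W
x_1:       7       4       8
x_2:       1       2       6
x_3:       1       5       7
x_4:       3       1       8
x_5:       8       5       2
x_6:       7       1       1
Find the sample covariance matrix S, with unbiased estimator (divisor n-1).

Step 1 — column means:
  mean(U) = (7 + 1 + 1 + 3 + 8 + 7) / 6 = 27/6 = 4.5
  mean(V) = (4 + 2 + 5 + 1 + 5 + 1) / 6 = 18/6 = 3
  mean(W) = (8 + 6 + 7 + 8 + 2 + 1) / 6 = 32/6 = 5.3333

Step 2 — sample covariance S[i,j] = (1/(n-1)) · Σ_k (x_{k,i} - mean_i) · (x_{k,j} - mean_j), with n-1 = 5.
  S[U,U] = ((2.5)·(2.5) + (-3.5)·(-3.5) + (-3.5)·(-3.5) + (-1.5)·(-1.5) + (3.5)·(3.5) + (2.5)·(2.5)) / 5 = 51.5/5 = 10.3
  S[U,V] = ((2.5)·(1) + (-3.5)·(-1) + (-3.5)·(2) + (-1.5)·(-2) + (3.5)·(2) + (2.5)·(-2)) / 5 = 4/5 = 0.8
  S[U,W] = ((2.5)·(2.6667) + (-3.5)·(0.6667) + (-3.5)·(1.6667) + (-1.5)·(2.6667) + (3.5)·(-3.3333) + (2.5)·(-4.3333)) / 5 = -28/5 = -5.6
  S[V,V] = ((1)·(1) + (-1)·(-1) + (2)·(2) + (-2)·(-2) + (2)·(2) + (-2)·(-2)) / 5 = 18/5 = 3.6
  S[V,W] = ((1)·(2.6667) + (-1)·(0.6667) + (2)·(1.6667) + (-2)·(2.6667) + (2)·(-3.3333) + (-2)·(-4.3333)) / 5 = 2/5 = 0.4
  S[W,W] = ((2.6667)·(2.6667) + (0.6667)·(0.6667) + (1.6667)·(1.6667) + (2.6667)·(2.6667) + (-3.3333)·(-3.3333) + (-4.3333)·(-4.3333)) / 5 = 47.3333/5 = 9.4667

S is symmetric (S[j,i] = S[i,j]). Assembling:

S = [[10.3, 0.8, -5.6],
 [0.8, 3.6, 0.4],
 [-5.6, 0.4, 9.4667]]


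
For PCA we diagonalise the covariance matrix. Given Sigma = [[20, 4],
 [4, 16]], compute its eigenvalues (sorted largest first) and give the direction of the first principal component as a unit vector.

Step 1 — characteristic polynomial of 2×2 Sigma:
  det(Sigma - λI) = λ² - trace · λ + det = 0.
  trace = 20 + 16 = 36, det = 20·16 - (4)² = 304.
Step 2 — discriminant:
  Δ = trace² - 4·det = 1296 - 1216 = 80.
Step 3 — eigenvalues:
  λ = (trace ± √Δ)/2 = (36 ± 8.9443)/2,
  λ_1 = 22.4721,  λ_2 = 13.5279.

Step 4 — unit eigenvector for λ_1: solve (Sigma - λ_1 I)v = 0. First row:
  (20 - 22.4721)·v_x + (4)·v_y = 0, i.e. (-2.4721)·v_x + (4)·v_y = 0,
  so v ∝ (b, λ_1 - a) = (4, 2.4721) = u.
  ||u|| = √((4)² + (2.4721)²) = √(22.1115) ≈ 4.7023,
  v_1 = u/||u|| ≈ (0.8507, 0.5257) (||v_1|| = 1).

λ_1 = 22.4721,  λ_2 = 13.5279;  v_1 ≈ (0.8507, 0.5257)


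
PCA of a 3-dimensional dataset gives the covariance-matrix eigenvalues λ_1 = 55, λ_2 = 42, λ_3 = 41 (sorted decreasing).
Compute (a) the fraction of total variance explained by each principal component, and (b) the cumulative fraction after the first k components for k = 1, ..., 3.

Step 1 — total variance = trace(Sigma) = Σ λ_i = 55 + 42 + 41 = 138.

Step 2 — fraction explained by component i = λ_i / Σ λ:
  PC1: 55/138 = 0.3986
  PC2: 42/138 = 0.3043
  PC3: 41/138 = 0.2971

Step 3 — cumulative fraction after k components = (λ_1 + ... + λ_k) / Σ λ:
  k = 1: 55/138 = 0.3986
  k = 2: (55 + 42)/138 = 97/138 = 0.7029
  k = 3: (55 + 42 + 41)/138 = 138/138 = 1

Summary (fraction, with percent):

explained: PC1 0.3986 (39.86%), PC2 0.3043 (30.43%), PC3 0.2971 (29.71%);  cumulative: 0.3986, 0.7029, 1


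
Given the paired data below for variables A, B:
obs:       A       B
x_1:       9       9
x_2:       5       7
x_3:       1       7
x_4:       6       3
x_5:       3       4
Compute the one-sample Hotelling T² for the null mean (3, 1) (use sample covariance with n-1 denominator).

Step 1 — sample mean vector:
  mean(A) = (9 + 5 + 1 + 6 + 3) / 5 = 24/5 = 4.8
  mean(B) = (9 + 7 + 7 + 3 + 4) / 5 = 30/5 = 6
  x̄ = (4.8, 6),  deviation x̄ - mu_0 = (4.8, 6) - (3, 1) = (1.8, 5).

Step 2 — sample covariance matrix, S[i,j] = (1/(n-1)) · Σ_k (x_{k,i} - mean_i) · (x_{k,j} - mean_j), divisor n-1 = 4:
  S[A,A] = ((4.2)·(4.2) + (0.2)·(0.2) + (-3.8)·(-3.8) + (1.2)·(1.2) + (-1.8)·(-1.8)) / 4 = 36.8/4 = 9.2
  S[A,B] = ((4.2)·(3) + (0.2)·(1) + (-3.8)·(1) + (1.2)·(-3) + (-1.8)·(-2)) / 4 = 9/4 = 2.25
  S[B,B] = ((3)·(3) + (1)·(1) + (1)·(1) + (-3)·(-3) + (-2)·(-2)) / 4 = 24/4 = 6
  S = [[9.2, 2.25],
 [2.25, 6]].

Step 3 — invert S. det(S) = 9.2·6 - (2.25)² = 50.1375.
  S^{-1} = (1/det) · [[d, -b], [-b, a]] = [[0.1197, -0.0449],
 [-0.0449, 0.1835]].

Step 4 — quadratic form (x̄ - mu_0)^T · S^{-1} · (x̄ - mu_0):
  S^{-1} · (x̄ - mu_0) = (-0.009, 0.8367),
  (x̄ - mu_0)^T · [...] = (1.8)·(-0.009) + (5)·(0.8367) = 4.1673.

Step 5 — scale by n: T² = 5 · 4.1673 = 20.8367.

T² ≈ 20.8367


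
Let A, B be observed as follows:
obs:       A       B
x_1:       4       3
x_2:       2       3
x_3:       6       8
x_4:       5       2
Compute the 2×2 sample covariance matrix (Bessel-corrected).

Step 1 — column means:
  mean(A) = (4 + 2 + 6 + 5) / 4 = 17/4 = 4.25
  mean(B) = (3 + 3 + 8 + 2) / 4 = 16/4 = 4

Step 2 — sample covariance S[i,j] = (1/(n-1)) · Σ_k (x_{k,i} - mean_i) · (x_{k,j} - mean_j), with n-1 = 3.
  S[A,A] = ((-0.25)·(-0.25) + (-2.25)·(-2.25) + (1.75)·(1.75) + (0.75)·(0.75)) / 3 = 8.75/3 = 2.9167
  S[A,B] = ((-0.25)·(-1) + (-2.25)·(-1) + (1.75)·(4) + (0.75)·(-2)) / 3 = 8/3 = 2.6667
  S[B,B] = ((-1)·(-1) + (-1)·(-1) + (4)·(4) + (-2)·(-2)) / 3 = 22/3 = 7.3333

S is symmetric (S[j,i] = S[i,j]). Assembling:

S = [[2.9167, 2.6667],
 [2.6667, 7.3333]]


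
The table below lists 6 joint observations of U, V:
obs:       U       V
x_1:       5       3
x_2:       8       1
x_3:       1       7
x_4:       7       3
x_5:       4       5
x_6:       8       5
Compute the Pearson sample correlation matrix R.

Step 1 — column means:
  mean(U) = (5 + 8 + 1 + 7 + 4 + 8) / 6 = 33/6 = 5.5
  mean(V) = (3 + 1 + 7 + 3 + 5 + 5) / 6 = 24/6 = 4

Step 2 — sample variances and covariances s[i,j] = (1/(n-1)) · Σ_k (x_{k,i} - mean_i) · (x_{k,j} - mean_j), with n-1 = 5:
  s[U,U] = ((-0.5)·(-0.5) + (2.5)·(2.5) + (-4.5)·(-4.5) + (1.5)·(1.5) + (-1.5)·(-1.5) + (2.5)·(2.5)) / 5 = 37.5/5 = 7.5
  s[U,V] = ((-0.5)·(-1) + (2.5)·(-3) + (-4.5)·(3) + (1.5)·(-1) + (-1.5)·(1) + (2.5)·(1)) / 5 = -21/5 = -4.2
  s[V,V] = ((-1)·(-1) + (-3)·(-3) + (3)·(3) + (-1)·(-1) + (1)·(1) + (1)·(1)) / 5 = 22/5 = 4.4
  Sample standard deviations s_i = √(s[i,i]):
  s(U) = √(7.5) = 2.7386
  s(V) = √(4.4) = 2.0976

Step 3 — r_{ij} = s_{ij} / (s_i · s_j):
  r[U,U] = 1 (diagonal).
  r[U,V] = -4.2 / (2.7386 · 2.0976) = -4.2 / 5.7446 = -0.7311
  r[V,V] = 1 (diagonal).

R is symmetric with unit diagonal. Assembling:

R = [[1, -0.7311],
 [-0.7311, 1]]


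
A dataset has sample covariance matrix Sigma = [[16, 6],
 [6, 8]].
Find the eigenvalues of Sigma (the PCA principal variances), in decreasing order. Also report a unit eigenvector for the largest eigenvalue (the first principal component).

Step 1 — characteristic polynomial of 2×2 Sigma:
  det(Sigma - λI) = λ² - trace · λ + det = 0.
  trace = 16 + 8 = 24, det = 16·8 - (6)² = 92.
Step 2 — discriminant:
  Δ = trace² - 4·det = 576 - 368 = 208.
Step 3 — eigenvalues:
  λ = (trace ± √Δ)/2 = (24 ± 14.4222)/2,
  λ_1 = 19.2111,  λ_2 = 4.7889.

Step 4 — unit eigenvector for λ_1: solve (Sigma - λ_1 I)v = 0. First row:
  (16 - 19.2111)·v_x + (6)·v_y = 0, i.e. (-3.2111)·v_x + (6)·v_y = 0,
  so v ∝ (b, λ_1 - a) = (6, 3.2111) = u.
  ||u|| = √((6)² + (3.2111)²) = √(46.3112) ≈ 6.8052,
  v_1 = u/||u|| ≈ (0.8817, 0.4719) (||v_1|| = 1).

λ_1 = 19.2111,  λ_2 = 4.7889;  v_1 ≈ (0.8817, 0.4719)


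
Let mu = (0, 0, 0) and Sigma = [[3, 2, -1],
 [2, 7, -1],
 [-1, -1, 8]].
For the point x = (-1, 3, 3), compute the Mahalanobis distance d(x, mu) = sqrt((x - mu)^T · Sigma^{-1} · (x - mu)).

Step 1 — centre the observation: (x - mu) = (-1, 3, 3).

Step 2 — invert Sigma (cofactor / det for 3×3, or solve directly):
  Sigma^{-1} = [[0.4231, -0.1154, 0.0385],
 [-0.1154, 0.1769, 0.0077],
 [0.0385, 0.0077, 0.1308]].

Step 3 — form the quadratic (x - mu)^T · Sigma^{-1} · (x - mu):
  Sigma^{-1} · (x - mu) = (-0.6538, 0.6692, 0.3769).
  (x - mu)^T · [Sigma^{-1} · (x - mu)] = (-1)·(-0.6538) + (3)·(0.6692) + (3)·(0.3769) = 3.7923.

Step 4 — take square root: d = √(3.7923) ≈ 1.9474.

d(x, mu) = √(3.7923) ≈ 1.9474


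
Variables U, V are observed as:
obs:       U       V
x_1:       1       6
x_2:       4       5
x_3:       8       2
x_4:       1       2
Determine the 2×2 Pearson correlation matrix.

Step 1 — column means:
  mean(U) = (1 + 4 + 8 + 1) / 4 = 14/4 = 3.5
  mean(V) = (6 + 5 + 2 + 2) / 4 = 15/4 = 3.75

Step 2 — sample variances and covariances s[i,j] = (1/(n-1)) · Σ_k (x_{k,i} - mean_i) · (x_{k,j} - mean_j), with n-1 = 3:
  s[U,U] = ((-2.5)·(-2.5) + (0.5)·(0.5) + (4.5)·(4.5) + (-2.5)·(-2.5)) / 3 = 33/3 = 11
  s[U,V] = ((-2.5)·(2.25) + (0.5)·(1.25) + (4.5)·(-1.75) + (-2.5)·(-1.75)) / 3 = -8.5/3 = -2.8333
  s[V,V] = ((2.25)·(2.25) + (1.25)·(1.25) + (-1.75)·(-1.75) + (-1.75)·(-1.75)) / 3 = 12.75/3 = 4.25
  Sample standard deviations s_i = √(s[i,i]):
  s(U) = √(11) = 3.3166
  s(V) = √(4.25) = 2.0616

Step 3 — r_{ij} = s_{ij} / (s_i · s_j):
  r[U,U] = 1 (diagonal).
  r[U,V] = -2.8333 / (3.3166 · 2.0616) = -2.8333 / 6.8374 = -0.4144
  r[V,V] = 1 (diagonal).

R is symmetric with unit diagonal. Assembling:

R = [[1, -0.4144],
 [-0.4144, 1]]


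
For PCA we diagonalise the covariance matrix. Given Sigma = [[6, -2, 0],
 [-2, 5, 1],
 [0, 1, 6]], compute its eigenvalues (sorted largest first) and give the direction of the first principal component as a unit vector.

Step 1 — characteristic polynomial p(λ) = det(λI - Sigma) = λ³ - tr·λ² + c_1·λ - det, where tr = trace, c_1 = sum of the principal 2×2 minors, det = det(Sigma):
  tr = 6 + 5 + 6 = 17,
  c_1 = (6·5 - (-2)²) + (6·6 - (0)²) + (5·6 - (1)²) = 26 + 36 + 29 = 91,
  det = 6·(5·6 - (1)²) - (-2)·((-2)·6 - (1)·(0)) + (0)·((-2)·(1) - 5·(0)) = 6·(29) - (-2)·(-12) + (0)·(-2) = 150.
  So p(λ) = λ³ - 17λ² + 91λ - 150.
Step 2 — look for an integer root (rational root theorem: any rational root is an integer divisor of 150). Testing λ = 6:
  p(6) = 216 - 612 + 546 - 150 = 0  ✓
  Dividing out (λ - 6): p(λ) = (λ - 6)(λ² - 11λ + 25).
Step 3 — remaining eigenvalues from the quadratic λ² - 11λ + 25 = 0:
  Δ = 11² - 4·25 = 121 - 100 = 21,  λ = (11 ± √21)/2 = (11 ± 4.5826)/2 ≈ 7.7913 or 3.2087.
  Sorted: λ_1 = 7.7913,  λ_2 = 6,  λ_3 = 3.2087  (check: sum = 17 = tr ✓).

Step 4 — unit eigenvector for λ_1 ≈ 7.7913: v spans the null space of (Sigma - λ_1 I), whose rows are
  r_1 = (-1.7913, -2, 0),  r_2 = (-2, -2.7913, 1),  r_3 = (0, 1, -1.7913).
  v is orthogonal to every row, so take v ∝ r_1 × r_2 = ((-2)·(1) - (0)·(-2.7913), (0)·(-2) - (-1.7913)·(1), (-1.7913)·(-2.7913) - (-2)·(-2)) ≈ (-2, 1.7913, 1).
  Rescale (multiply by -1 so the first nonzero entry is positive): u = (2, -1.7913, -1).
  ||u|| = √((2)² + (-1.7913)² + (-1)²) = √(8.2087) ≈ 2.8651,  v_1 = u/||u|| ≈ (0.6981, -0.6252, -0.349) (||v_1|| = 1).

λ_1 = 7.7913,  λ_2 = 6,  λ_3 = 3.2087;  v_1 ≈ (0.6981, -0.6252, -0.349)


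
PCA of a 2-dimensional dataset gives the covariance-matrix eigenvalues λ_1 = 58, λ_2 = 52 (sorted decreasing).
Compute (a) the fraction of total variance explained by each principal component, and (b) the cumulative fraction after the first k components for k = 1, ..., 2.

Step 1 — total variance = trace(Sigma) = Σ λ_i = 58 + 52 = 110.

Step 2 — fraction explained by component i = λ_i / Σ λ:
  PC1: 58/110 = 0.5273
  PC2: 52/110 = 0.4727

Step 3 — cumulative fraction after k components = (λ_1 + ... + λ_k) / Σ λ:
  k = 1: 58/110 = 0.5273
  k = 2: (58 + 52)/110 = 110/110 = 1

Summary (fraction, with percent):

explained: PC1 0.5273 (52.73%), PC2 0.4727 (47.27%);  cumulative: 0.5273, 1


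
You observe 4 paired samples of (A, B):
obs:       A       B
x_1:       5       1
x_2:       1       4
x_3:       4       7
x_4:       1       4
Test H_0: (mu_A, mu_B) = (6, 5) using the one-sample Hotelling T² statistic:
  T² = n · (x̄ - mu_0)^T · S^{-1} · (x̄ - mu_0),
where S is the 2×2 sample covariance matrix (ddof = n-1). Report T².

Step 1 — sample mean vector:
  mean(A) = (5 + 1 + 4 + 1) / 4 = 11/4 = 2.75
  mean(B) = (1 + 4 + 7 + 4) / 4 = 16/4 = 4
  x̄ = (2.75, 4),  deviation x̄ - mu_0 = (2.75, 4) - (6, 5) = (-3.25, -1).

Step 2 — sample covariance matrix, S[i,j] = (1/(n-1)) · Σ_k (x_{k,i} - mean_i) · (x_{k,j} - mean_j), divisor n-1 = 3:
  S[A,A] = ((2.25)·(2.25) + (-1.75)·(-1.75) + (1.25)·(1.25) + (-1.75)·(-1.75)) / 3 = 12.75/3 = 4.25
  S[A,B] = ((2.25)·(-3) + (-1.75)·(0) + (1.25)·(3) + (-1.75)·(0)) / 3 = -3/3 = -1
  S[B,B] = ((-3)·(-3) + (0)·(0) + (3)·(3) + (0)·(0)) / 3 = 18/3 = 6
  S = [[4.25, -1],
 [-1, 6]].

Step 3 — invert S. det(S) = 4.25·6 - (-1)² = 24.5.
  S^{-1} = (1/det) · [[d, -b], [-b, a]] = [[0.2449, 0.0408],
 [0.0408, 0.1735]].

Step 4 — quadratic form (x̄ - mu_0)^T · S^{-1} · (x̄ - mu_0):
  S^{-1} · (x̄ - mu_0) = (-0.8367, -0.3061),
  (x̄ - mu_0)^T · [...] = (-3.25)·(-0.8367) + (-1)·(-0.3061) = 3.0255.

Step 5 — scale by n: T² = 4 · 3.0255 = 12.102.

T² ≈ 12.102


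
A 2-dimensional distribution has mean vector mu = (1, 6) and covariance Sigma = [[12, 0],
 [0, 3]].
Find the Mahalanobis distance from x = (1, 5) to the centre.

Step 1 — centre the observation: (x - mu) = (0, -1).

Step 2 — invert Sigma. det(Sigma) = 12·3 - (0)² = 36.
  Sigma^{-1} = (1/det) · [[d, -b], [-b, a]] = [[0.0833, 0],
 [0, 0.3333]].

Step 3 — form the quadratic (x - mu)^T · Sigma^{-1} · (x - mu):
  Sigma^{-1} · (x - mu) = (0, -0.3333).
  (x - mu)^T · [Sigma^{-1} · (x - mu)] = (0)·(0) + (-1)·(-0.3333) = 0.3333.

Step 4 — take square root: d = √(0.3333) ≈ 0.5774.

d(x, mu) = √(0.3333) ≈ 0.5774


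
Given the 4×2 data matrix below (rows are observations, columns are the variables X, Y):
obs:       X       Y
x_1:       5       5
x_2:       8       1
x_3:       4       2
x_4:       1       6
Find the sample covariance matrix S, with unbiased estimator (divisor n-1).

Step 1 — column means:
  mean(X) = (5 + 8 + 4 + 1) / 4 = 18/4 = 4.5
  mean(Y) = (5 + 1 + 2 + 6) / 4 = 14/4 = 3.5

Step 2 — sample covariance S[i,j] = (1/(n-1)) · Σ_k (x_{k,i} - mean_i) · (x_{k,j} - mean_j), with n-1 = 3.
  S[X,X] = ((0.5)·(0.5) + (3.5)·(3.5) + (-0.5)·(-0.5) + (-3.5)·(-3.5)) / 3 = 25/3 = 8.3333
  S[X,Y] = ((0.5)·(1.5) + (3.5)·(-2.5) + (-0.5)·(-1.5) + (-3.5)·(2.5)) / 3 = -16/3 = -5.3333
  S[Y,Y] = ((1.5)·(1.5) + (-2.5)·(-2.5) + (-1.5)·(-1.5) + (2.5)·(2.5)) / 3 = 17/3 = 5.6667

S is symmetric (S[j,i] = S[i,j]). Assembling:

S = [[8.3333, -5.3333],
 [-5.3333, 5.6667]]


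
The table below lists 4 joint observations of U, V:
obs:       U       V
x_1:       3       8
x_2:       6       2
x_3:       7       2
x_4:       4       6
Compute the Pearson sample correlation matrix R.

Step 1 — column means:
  mean(U) = (3 + 6 + 7 + 4) / 4 = 20/4 = 5
  mean(V) = (8 + 2 + 2 + 6) / 4 = 18/4 = 4.5

Step 2 — sample variances and covariances s[i,j] = (1/(n-1)) · Σ_k (x_{k,i} - mean_i) · (x_{k,j} - mean_j), with n-1 = 3:
  s[U,U] = ((-2)·(-2) + (1)·(1) + (2)·(2) + (-1)·(-1)) / 3 = 10/3 = 3.3333
  s[U,V] = ((-2)·(3.5) + (1)·(-2.5) + (2)·(-2.5) + (-1)·(1.5)) / 3 = -16/3 = -5.3333
  s[V,V] = ((3.5)·(3.5) + (-2.5)·(-2.5) + (-2.5)·(-2.5) + (1.5)·(1.5)) / 3 = 27/3 = 9
  Sample standard deviations s_i = √(s[i,i]):
  s(U) = √(3.3333) = 1.8257
  s(V) = √(9) = 3

Step 3 — r_{ij} = s_{ij} / (s_i · s_j):
  r[U,U] = 1 (diagonal).
  r[U,V] = -5.3333 / (1.8257 · 3) = -5.3333 / 5.4772 = -0.9737
  r[V,V] = 1 (diagonal).

R is symmetric with unit diagonal. Assembling:

R = [[1, -0.9737],
 [-0.9737, 1]]


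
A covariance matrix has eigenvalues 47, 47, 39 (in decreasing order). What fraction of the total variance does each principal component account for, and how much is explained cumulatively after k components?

Step 1 — total variance = trace(Sigma) = Σ λ_i = 47 + 47 + 39 = 133.

Step 2 — fraction explained by component i = λ_i / Σ λ:
  PC1: 47/133 = 0.3534
  PC2: 47/133 = 0.3534
  PC3: 39/133 = 0.2932

Step 3 — cumulative fraction after k components = (λ_1 + ... + λ_k) / Σ λ:
  k = 1: 47/133 = 0.3534
  k = 2: (47 + 47)/133 = 94/133 = 0.7068
  k = 3: (47 + 47 + 39)/133 = 133/133 = 1

Summary (fraction, with percent):

explained: PC1 0.3534 (35.34%), PC2 0.3534 (35.34%), PC3 0.2932 (29.32%);  cumulative: 0.3534, 0.7068, 1


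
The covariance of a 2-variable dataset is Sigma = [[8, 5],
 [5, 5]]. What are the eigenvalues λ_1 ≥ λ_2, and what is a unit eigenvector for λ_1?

Step 1 — characteristic polynomial of 2×2 Sigma:
  det(Sigma - λI) = λ² - trace · λ + det = 0.
  trace = 8 + 5 = 13, det = 8·5 - (5)² = 15.
Step 2 — discriminant:
  Δ = trace² - 4·det = 169 - 60 = 109.
Step 3 — eigenvalues:
  λ = (trace ± √Δ)/2 = (13 ± 10.4403)/2,
  λ_1 = 11.7202,  λ_2 = 1.2798.

Step 4 — unit eigenvector for λ_1: solve (Sigma - λ_1 I)v = 0. First row:
  (8 - 11.7202)·v_x + (5)·v_y = 0, i.e. (-3.7202)·v_x + (5)·v_y = 0,
  so v ∝ (b, λ_1 - a) = (5, 3.7202) = u.
  ||u|| = √((5)² + (3.7202)²) = √(38.8395) ≈ 6.2321,
  v_1 = u/||u|| ≈ (0.8023, 0.5969) (||v_1|| = 1).

λ_1 = 11.7202,  λ_2 = 1.2798;  v_1 ≈ (0.8023, 0.5969)


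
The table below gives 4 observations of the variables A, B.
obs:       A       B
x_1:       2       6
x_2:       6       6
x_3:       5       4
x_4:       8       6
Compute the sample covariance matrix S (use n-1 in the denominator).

Step 1 — column means:
  mean(A) = (2 + 6 + 5 + 8) / 4 = 21/4 = 5.25
  mean(B) = (6 + 6 + 4 + 6) / 4 = 22/4 = 5.5

Step 2 — sample covariance S[i,j] = (1/(n-1)) · Σ_k (x_{k,i} - mean_i) · (x_{k,j} - mean_j), with n-1 = 3.
  S[A,A] = ((-3.25)·(-3.25) + (0.75)·(0.75) + (-0.25)·(-0.25) + (2.75)·(2.75)) / 3 = 18.75/3 = 6.25
  S[A,B] = ((-3.25)·(0.5) + (0.75)·(0.5) + (-0.25)·(-1.5) + (2.75)·(0.5)) / 3 = 0.5/3 = 0.1667
  S[B,B] = ((0.5)·(0.5) + (0.5)·(0.5) + (-1.5)·(-1.5) + (0.5)·(0.5)) / 3 = 3/3 = 1

S is symmetric (S[j,i] = S[i,j]). Assembling:

S = [[6.25, 0.1667],
 [0.1667, 1]]


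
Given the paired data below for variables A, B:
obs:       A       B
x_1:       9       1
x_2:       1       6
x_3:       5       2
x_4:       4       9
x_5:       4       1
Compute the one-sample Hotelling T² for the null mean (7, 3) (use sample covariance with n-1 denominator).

Step 1 — sample mean vector:
  mean(A) = (9 + 1 + 5 + 4 + 4) / 5 = 23/5 = 4.6
  mean(B) = (1 + 6 + 2 + 9 + 1) / 5 = 19/5 = 3.8
  x̄ = (4.6, 3.8),  deviation x̄ - mu_0 = (4.6, 3.8) - (7, 3) = (-2.4, 0.8).

Step 2 — sample covariance matrix, S[i,j] = (1/(n-1)) · Σ_k (x_{k,i} - mean_i) · (x_{k,j} - mean_j), divisor n-1 = 4:
  S[A,A] = ((4.4)·(4.4) + (-3.6)·(-3.6) + (0.4)·(0.4) + (-0.6)·(-0.6) + (-0.6)·(-0.6)) / 4 = 33.2/4 = 8.3
  S[A,B] = ((4.4)·(-2.8) + (-3.6)·(2.2) + (0.4)·(-1.8) + (-0.6)·(5.2) + (-0.6)·(-2.8)) / 4 = -22.4/4 = -5.6
  S[B,B] = ((-2.8)·(-2.8) + (2.2)·(2.2) + (-1.8)·(-1.8) + (5.2)·(5.2) + (-2.8)·(-2.8)) / 4 = 50.8/4 = 12.7
  S = [[8.3, -5.6],
 [-5.6, 12.7]].

Step 3 — invert S. det(S) = 8.3·12.7 - (-5.6)² = 74.05.
  S^{-1} = (1/det) · [[d, -b], [-b, a]] = [[0.1715, 0.0756],
 [0.0756, 0.1121]].

Step 4 — quadratic form (x̄ - mu_0)^T · S^{-1} · (x̄ - mu_0):
  S^{-1} · (x̄ - mu_0) = (-0.3511, -0.0918),
  (x̄ - mu_0)^T · [...] = (-2.4)·(-0.3511) + (0.8)·(-0.0918) = 0.7692.

Step 5 — scale by n: T² = 5 · 0.7692 = 3.846.

T² ≈ 3.846


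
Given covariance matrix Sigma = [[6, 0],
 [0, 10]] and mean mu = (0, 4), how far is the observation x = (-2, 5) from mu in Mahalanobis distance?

Step 1 — centre the observation: (x - mu) = (-2, 1).

Step 2 — invert Sigma. det(Sigma) = 6·10 - (0)² = 60.
  Sigma^{-1} = (1/det) · [[d, -b], [-b, a]] = [[0.1667, 0],
 [0, 0.1]].

Step 3 — form the quadratic (x - mu)^T · Sigma^{-1} · (x - mu):
  Sigma^{-1} · (x - mu) = (-0.3333, 0.1).
  (x - mu)^T · [Sigma^{-1} · (x - mu)] = (-2)·(-0.3333) + (1)·(0.1) = 0.7667.

Step 4 — take square root: d = √(0.7667) ≈ 0.8756.

d(x, mu) = √(0.7667) ≈ 0.8756


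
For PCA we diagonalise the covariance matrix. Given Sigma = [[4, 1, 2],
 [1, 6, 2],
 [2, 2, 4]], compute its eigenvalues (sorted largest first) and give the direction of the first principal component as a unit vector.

Step 1 — characteristic polynomial p(λ) = det(λI - Sigma) = λ³ - tr·λ² + c_1·λ - det, where tr = trace, c_1 = sum of the principal 2×2 minors, det = det(Sigma):
  tr = 4 + 6 + 4 = 14,
  c_1 = (4·6 - (1)²) + (4·4 - (2)²) + (6·4 - (2)²) = 23 + 12 + 20 = 55,
  det = 4·(6·4 - (2)²) - (1)·((1)·4 - (2)·(2)) + (2)·((1)·(2) - 6·(2)) = 4·(20) - (1)·(0) + (2)·(-10) = 60.
  So p(λ) = λ³ - 14λ² + 55λ - 60.
Step 2 — look for an integer root (rational root theorem: any rational root is an integer divisor of 60). Testing λ = 4:
  p(4) = 64 - 224 + 220 - 60 = 0  ✓
  Dividing out (λ - 4): p(λ) = (λ - 4)(λ² - 10λ + 15).
Step 3 — remaining eigenvalues from the quadratic λ² - 10λ + 15 = 0:
  Δ = 10² - 4·15 = 100 - 60 = 40,  λ = (10 ± √40)/2 = (10 ± 6.3246)/2 ≈ 8.1623 or 1.8377.
  Sorted: λ_1 = 8.1623,  λ_2 = 4,  λ_3 = 1.8377  (check: sum = 14 = tr ✓).

Step 4 — unit eigenvector for λ_1 ≈ 8.1623: v spans the null space of (Sigma - λ_1 I), whose rows are
  r_1 = (-4.1623, 1, 2),  r_2 = (1, -2.1623, 2),  r_3 = (2, 2, -4.1623).
  v is orthogonal to every row, so take v ∝ r_1 × r_2 = ((1)·(2) - (2)·(-2.1623), (2)·(1) - (-4.1623)·(2), (-4.1623)·(-2.1623) - (1)·(1)) ≈ (6.3246, 10.3246, 8).
  Let u = (6.3246, 10.3246, 8).
  ||u|| = √((6.3246)² + (10.3246)² + (8)²) = √(210.5964) ≈ 14.5119,  v_1 = u/||u|| ≈ (0.4358, 0.7115, 0.5513) (||v_1|| = 1).

λ_1 = 8.1623,  λ_2 = 4,  λ_3 = 1.8377;  v_1 ≈ (0.4358, 0.7115, 0.5513)


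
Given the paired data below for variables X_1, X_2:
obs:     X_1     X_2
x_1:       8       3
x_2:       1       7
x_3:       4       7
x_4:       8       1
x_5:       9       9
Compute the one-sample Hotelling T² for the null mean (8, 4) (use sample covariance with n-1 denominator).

Step 1 — sample mean vector:
  mean(X_1) = (8 + 1 + 4 + 8 + 9) / 5 = 30/5 = 6
  mean(X_2) = (3 + 7 + 7 + 1 + 9) / 5 = 27/5 = 5.4
  x̄ = (6, 5.4),  deviation x̄ - mu_0 = (6, 5.4) - (8, 4) = (-2, 1.4).

Step 2 — sample covariance matrix, S[i,j] = (1/(n-1)) · Σ_k (x_{k,i} - mean_i) · (x_{k,j} - mean_j), divisor n-1 = 4:
  S[X_1,X_1] = ((2)·(2) + (-5)·(-5) + (-2)·(-2) + (2)·(2) + (3)·(3)) / 4 = 46/4 = 11.5
  S[X_1,X_2] = ((2)·(-2.4) + (-5)·(1.6) + (-2)·(1.6) + (2)·(-4.4) + (3)·(3.6)) / 4 = -14/4 = -3.5
  S[X_2,X_2] = ((-2.4)·(-2.4) + (1.6)·(1.6) + (1.6)·(1.6) + (-4.4)·(-4.4) + (3.6)·(3.6)) / 4 = 43.2/4 = 10.8
  S = [[11.5, -3.5],
 [-3.5, 10.8]].

Step 3 — invert S. det(S) = 11.5·10.8 - (-3.5)² = 111.95.
  S^{-1} = (1/det) · [[d, -b], [-b, a]] = [[0.0965, 0.0313],
 [0.0313, 0.1027]].

Step 4 — quadratic form (x̄ - mu_0)^T · S^{-1} · (x̄ - mu_0):
  S^{-1} · (x̄ - mu_0) = (-0.1492, 0.0813),
  (x̄ - mu_0)^T · [...] = (-2)·(-0.1492) + (1.4)·(0.0813) = 0.4121.

Step 5 — scale by n: T² = 5 · 0.4121 = 2.0607.

T² ≈ 2.0607
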